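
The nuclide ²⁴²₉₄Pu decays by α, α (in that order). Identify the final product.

Th-234

Start: (A, Z) = (242, 94).
After α: (238, 92).
After α: (234, 90).
Z = 90 is thorium.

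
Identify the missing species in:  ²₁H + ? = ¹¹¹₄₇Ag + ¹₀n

Pd-110

Conserve mass number: 2 + A = 111 + 1, so A = 110.
Conserve atomic number: 1 + Z = 47 + 0, so Z = 46.
Z = 46 is palladium, so the species is ¹¹⁰₄₆Pd.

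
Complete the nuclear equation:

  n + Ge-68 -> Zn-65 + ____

alpha particle

Conserve mass number: 1 + 68 = 65 + A, so A = 4.
Conserve atomic number: 0 + 32 = 30 + Z, so Z = 2.
A = 4 and Z = 2 is He-4 — an alpha particle.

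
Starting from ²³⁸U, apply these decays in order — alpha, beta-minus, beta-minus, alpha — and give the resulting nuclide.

Th-230

Start: (A, Z) = (238, 92).
After α: (234, 90).
After β⁻: (234, 91).
After β⁻: (234, 92).
After α: (230, 90).
Z = 90 is thorium.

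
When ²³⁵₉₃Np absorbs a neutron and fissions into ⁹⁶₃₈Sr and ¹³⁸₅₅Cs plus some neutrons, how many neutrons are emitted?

Conserve mass number: 236 = 96 + 138 + k, so k = 236 − 234 = 2.
Check atomic number: 93 = 38 + 55 + 0 = 93. ✓

2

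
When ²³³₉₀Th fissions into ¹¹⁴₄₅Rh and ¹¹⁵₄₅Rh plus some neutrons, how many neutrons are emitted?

Conserve mass number: 233 = 114 + 115 + k, so k = 233 − 229 = 4.
Check atomic number: 90 = 45 + 45 + 0 = 90. ✓

4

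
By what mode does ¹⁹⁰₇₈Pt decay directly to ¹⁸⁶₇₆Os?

ΔA = 186 − 190 = -4; ΔZ = 76 − 78 = -2.
A drops by 4 and Z drops by 2 — the signature of alpha emission.

alpha decay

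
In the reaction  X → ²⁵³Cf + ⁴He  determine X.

Conserve mass number: A = 253 + 4, so A = 257.
Conserve atomic number: Z = 98 + 2, so Z = 100.
Z = 100 is fermium, so the species is ²⁵⁷Fm.

Fm-257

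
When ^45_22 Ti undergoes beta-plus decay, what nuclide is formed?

Sc-45

Beta-plus decay: mass number changes by +0, atomic number by -1.
A: 45 = 45; Z: 22 − 1 = 21.
Z = 21 is scandium, so the daughter is ^45_21 Sc.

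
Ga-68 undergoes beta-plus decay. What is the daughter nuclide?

Zn-68

Beta-plus decay: mass number changes by +0, atomic number by -1.
A: 68 = 68; Z: 31 − 1 = 30.
Z = 30 is zinc, so the daughter is Zn-68.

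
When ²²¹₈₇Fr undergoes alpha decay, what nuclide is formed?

Alpha decay: mass number changes by -4, atomic number by -2.
A: 221 − 4 = 217; Z: 87 − 2 = 85.
Z = 85 is astatine, so the daughter is ²¹⁷₈₅At.

At-217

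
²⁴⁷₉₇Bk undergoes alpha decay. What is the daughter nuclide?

Alpha decay: mass number changes by -4, atomic number by -2.
A: 247 − 4 = 243; Z: 97 − 2 = 95.
Z = 95 is americium, so the daughter is ²⁴³₉₅Am.

Am-243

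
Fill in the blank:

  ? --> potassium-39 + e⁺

Conserve mass number: A = 39 + 0, so A = 39.
Conserve atomic number: Z = 19 + 1, so Z = 20.
Z = 20 is calcium, so the species is calcium-39.

Ca-39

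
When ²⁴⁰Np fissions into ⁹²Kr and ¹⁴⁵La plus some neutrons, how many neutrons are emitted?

3

Conserve mass number: 240 = 92 + 145 + k, so k = 240 − 237 = 3.
Check atomic number: 93 = 36 + 57 + 0 = 93. ✓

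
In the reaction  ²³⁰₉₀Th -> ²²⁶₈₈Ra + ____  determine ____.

Conserve mass number: 230 = 226 + A, so A = 4.
Conserve atomic number: 90 = 88 + Z, so Z = 2.
A = 4 and Z = 2 is ⁴₂He — an alpha particle.

alpha particle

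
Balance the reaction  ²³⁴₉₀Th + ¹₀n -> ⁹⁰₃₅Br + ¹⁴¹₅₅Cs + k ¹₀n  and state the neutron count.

4

Conserve mass number: 235 = 90 + 141 + k, so k = 235 − 231 = 4.
Check atomic number: 90 = 35 + 55 + 0 = 90. ✓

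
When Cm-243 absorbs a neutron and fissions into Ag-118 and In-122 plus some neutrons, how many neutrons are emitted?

Conserve mass number: 244 = 118 + 122 + k, so k = 244 − 240 = 4.
Check atomic number: 96 = 47 + 49 + 0 = 96. ✓

4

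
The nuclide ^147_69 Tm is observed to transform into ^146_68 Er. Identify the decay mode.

proton emission

ΔA = 146 − 147 = -1; ΔZ = 68 − 69 = -1.
A drops by 1 and Z drops by 1 — a proton was emitted.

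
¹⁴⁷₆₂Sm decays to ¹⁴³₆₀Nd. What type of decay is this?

ΔA = 143 − 147 = -4; ΔZ = 60 − 62 = -2.
A drops by 4 and Z drops by 2 — the signature of alpha emission.

alpha decay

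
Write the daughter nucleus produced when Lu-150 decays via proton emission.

Proton emission: mass number changes by -1, atomic number by -1.
A: 150 − 1 = 149; Z: 71 − 1 = 70.
Z = 70 is ytterbium, so the daughter is Yb-149.

Yb-149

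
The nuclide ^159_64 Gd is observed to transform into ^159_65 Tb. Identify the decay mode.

beta-minus decay

ΔA = 159 − 159 = 0; ΔZ = 65 − 64 = +1.
A is unchanged and Z rises by 1 — a neutron has become a proton (β⁻ decay).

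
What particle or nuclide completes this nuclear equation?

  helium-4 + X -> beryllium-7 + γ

He-3

Conserve mass number: 4 + A = 7 + 0, so A = 3.
Conserve atomic number: 2 + Z = 4 + 0, so Z = 2.
Z = 2 is helium, so the species is helium-3.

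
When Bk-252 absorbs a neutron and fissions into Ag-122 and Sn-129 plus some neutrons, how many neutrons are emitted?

2

Conserve mass number: 253 = 122 + 129 + k, so k = 253 − 251 = 2.
Check atomic number: 97 = 47 + 50 + 0 = 97. ✓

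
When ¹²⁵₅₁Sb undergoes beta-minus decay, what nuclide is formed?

Te-125

Beta-minus decay: mass number changes by +0, atomic number by +1.
A: 125 = 125; Z: 51 + 1 = 52.
Z = 52 is tellurium, so the daughter is ¹²⁵₅₂Te.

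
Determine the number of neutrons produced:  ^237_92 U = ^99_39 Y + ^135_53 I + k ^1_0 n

3

Conserve mass number: 237 = 99 + 135 + k, so k = 237 − 234 = 3.
Check atomic number: 92 = 39 + 53 + 0 = 92. ✓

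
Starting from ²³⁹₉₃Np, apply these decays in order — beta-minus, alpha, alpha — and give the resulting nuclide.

Start: (A, Z) = (239, 93).
After β⁻: (239, 94).
After α: (235, 92).
After α: (231, 90).
Z = 90 is thorium.

Th-231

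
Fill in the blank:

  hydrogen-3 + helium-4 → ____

Li-7

Conserve mass number: 3 + 4 = A, so A = 7.
Conserve atomic number: 1 + 2 = Z, so Z = 3.
Z = 3 is lithium, so the species is lithium-7.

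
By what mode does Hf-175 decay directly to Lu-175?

beta-plus decay or electron capture

ΔA = 175 − 175 = 0; ΔZ = 71 − 72 = -1.
A is unchanged and Z drops by 1 — a proton has become a neutron (β⁺ emission or electron capture).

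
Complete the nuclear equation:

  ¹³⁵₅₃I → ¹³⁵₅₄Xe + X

Conserve mass number: 135 = 135 + A, so A = 0.
Conserve atomic number: 53 = 54 + Z, so Z = -1.
A = 0 and Z = -1 is ⁰₋₁e — a beta-minus particle.

beta-minus particle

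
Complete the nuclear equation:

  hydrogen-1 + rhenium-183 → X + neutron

Conserve mass number: 1 + 183 = A + 1, so A = 183.
Conserve atomic number: 1 + 75 = Z + 0, so Z = 76.
Z = 76 is osmium, so the species is osmium-183.

Os-183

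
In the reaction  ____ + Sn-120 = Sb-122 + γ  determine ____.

deuteron

Conserve mass number: A + 120 = 122 + 0, so A = 2.
Conserve atomic number: Z + 50 = 51 + 0, so Z = 1.
A = 2 and Z = 1 is H-2 — a deuteron.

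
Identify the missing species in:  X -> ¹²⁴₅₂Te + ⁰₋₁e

Conserve mass number: A = 124 + 0, so A = 124.
Conserve atomic number: Z = 52 − 1, so Z = 51.
Z = 51 is antimony, so the species is ¹²⁴₅₁Sb.

Sb-124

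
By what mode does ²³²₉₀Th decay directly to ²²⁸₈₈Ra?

alpha decay

ΔA = 228 − 232 = -4; ΔZ = 88 − 90 = -2.
A drops by 4 and Z drops by 2 — the signature of alpha emission.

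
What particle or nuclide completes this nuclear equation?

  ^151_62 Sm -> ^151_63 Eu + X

Conserve mass number: 151 = 151 + A, so A = 0.
Conserve atomic number: 62 = 63 + Z, so Z = -1.
A = 0 and Z = -1 is ^0_-1 e — a beta-minus particle.

beta-minus particle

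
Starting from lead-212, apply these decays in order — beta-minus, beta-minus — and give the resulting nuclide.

Start: (A, Z) = (212, 82).
After β⁻: (212, 83).
After β⁻: (212, 84).
Z = 84 is polonium.

Po-212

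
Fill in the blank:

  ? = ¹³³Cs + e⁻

Xe-133

Conserve mass number: A = 133 + 0, so A = 133.
Conserve atomic number: Z = 55 − 1, so Z = 54.
Z = 54 is xenon, so the species is ¹³³Xe.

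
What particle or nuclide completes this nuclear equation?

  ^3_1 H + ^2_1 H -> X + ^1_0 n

He-4

Conserve mass number: 3 + 2 = A + 1, so A = 4.
Conserve atomic number: 1 + 1 = Z + 0, so Z = 2.
A = 4 and Z = 2 is ^4_2 He — an alpha particle.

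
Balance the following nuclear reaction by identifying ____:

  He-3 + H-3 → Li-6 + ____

Conserve mass number: 3 + 3 = 6 + A, so A = 0.
Conserve atomic number: 2 + 1 = 3 + Z, so Z = 0.
A = 0 and Z = 0 is γ — a gamma ray.

gamma ray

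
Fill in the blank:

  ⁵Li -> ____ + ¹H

He-4

Conserve mass number: 5 = A + 1, so A = 4.
Conserve atomic number: 3 = Z + 1, so Z = 2.
A = 4 and Z = 2 is ⁴He — an alpha particle.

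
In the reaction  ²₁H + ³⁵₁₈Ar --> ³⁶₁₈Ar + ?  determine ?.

proton

Conserve mass number: 2 + 35 = 36 + A, so A = 1.
Conserve atomic number: 1 + 18 = 18 + Z, so Z = 1.
A = 1 and Z = 1 is ¹₁H — a proton.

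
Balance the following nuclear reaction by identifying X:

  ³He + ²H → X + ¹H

Conserve mass number: 3 + 2 = A + 1, so A = 4.
Conserve atomic number: 2 + 1 = Z + 1, so Z = 2.
A = 4 and Z = 2 is ⁴He — an alpha particle.

He-4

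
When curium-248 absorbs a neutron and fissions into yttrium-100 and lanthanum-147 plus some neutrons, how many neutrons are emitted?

Conserve mass number: 249 = 100 + 147 + k, so k = 249 − 247 = 2.
Check atomic number: 96 = 39 + 57 + 0 = 96. ✓

2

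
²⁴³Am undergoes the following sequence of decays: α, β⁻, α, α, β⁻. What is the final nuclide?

Start: (A, Z) = (243, 95).
After α: (239, 93).
After β⁻: (239, 94).
After α: (235, 92).
After α: (231, 90).
After β⁻: (231, 91).
Z = 91 is protactinium.

Pa-231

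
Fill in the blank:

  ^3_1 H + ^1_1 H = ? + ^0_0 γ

He-4

Conserve mass number: 3 + 1 = A + 0, so A = 4.
Conserve atomic number: 1 + 1 = Z + 0, so Z = 2.
A = 4 and Z = 2 is ^4_2 He — an alpha particle.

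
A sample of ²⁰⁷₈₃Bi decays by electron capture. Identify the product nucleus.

Pb-207

Electron capture: mass number changes by +0, atomic number by -1.
A: 207 = 207; Z: 83 − 1 = 82.
Z = 82 is lead, so the daughter is ²⁰⁷₈₂Pb.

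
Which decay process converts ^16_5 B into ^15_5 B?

ΔA = 15 − 16 = -1; ΔZ = 5 − 5 = +0.
A drops by 1 with Z unchanged — a neutron was emitted.

neutron emission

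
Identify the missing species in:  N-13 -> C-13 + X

positron

Conserve mass number: 13 = 13 + A, so A = 0.
Conserve atomic number: 7 = 6 + Z, so Z = 1.
A = 0 and Z = 1 is e⁺ — a positron.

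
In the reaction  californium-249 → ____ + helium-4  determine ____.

Cm-245

Conserve mass number: 249 = A + 4, so A = 245.
Conserve atomic number: 98 = Z + 2, so Z = 96.
Z = 96 is curium, so the species is curium-245.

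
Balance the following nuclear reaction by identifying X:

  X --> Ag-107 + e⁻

Pd-107

Conserve mass number: A = 107 + 0, so A = 107.
Conserve atomic number: Z = 47 − 1, so Z = 46.
Z = 46 is palladium, so the species is Pd-107.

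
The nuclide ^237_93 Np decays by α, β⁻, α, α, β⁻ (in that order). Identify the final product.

Start: (A, Z) = (237, 93).
After α: (233, 91).
After β⁻: (233, 92).
After α: (229, 90).
After α: (225, 88).
After β⁻: (225, 89).
Z = 89 is actinium.

Ac-225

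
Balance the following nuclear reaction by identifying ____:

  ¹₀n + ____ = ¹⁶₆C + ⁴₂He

Conserve mass number: 1 + A = 16 + 4, so A = 19.
Conserve atomic number: 0 + Z = 6 + 2, so Z = 8.
Z = 8 is oxygen, so the species is ¹⁹₈O.

O-19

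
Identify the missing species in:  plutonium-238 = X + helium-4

U-234

Conserve mass number: 238 = A + 4, so A = 234.
Conserve atomic number: 94 = Z + 2, so Z = 92.
Z = 92 is uranium, so the species is uranium-234.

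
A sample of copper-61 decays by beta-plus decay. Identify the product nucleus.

Beta-plus decay: mass number changes by +0, atomic number by -1.
A: 61 = 61; Z: 29 − 1 = 28.
Z = 28 is nickel, so the daughter is nickel-61.

Ni-61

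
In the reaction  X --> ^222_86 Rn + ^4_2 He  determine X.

Conserve mass number: A = 222 + 4, so A = 226.
Conserve atomic number: Z = 86 + 2, so Z = 88.
Z = 88 is radium, so the species is ^226_88 Ra.

Ra-226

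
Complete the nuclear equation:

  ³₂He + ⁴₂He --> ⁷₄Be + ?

gamma ray

Conserve mass number: 3 + 4 = 7 + A, so A = 0.
Conserve atomic number: 2 + 2 = 4 + Z, so Z = 0.
A = 0 and Z = 0 is ⁰₀γ — a gamma ray.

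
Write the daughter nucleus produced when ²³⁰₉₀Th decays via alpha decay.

Ra-226

Alpha decay: mass number changes by -4, atomic number by -2.
A: 230 − 4 = 226; Z: 90 − 2 = 88.
Z = 88 is radium, so the daughter is ²²⁶₈₈Ra.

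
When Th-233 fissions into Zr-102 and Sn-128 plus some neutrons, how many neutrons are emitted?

3

Conserve mass number: 233 = 102 + 128 + k, so k = 233 − 230 = 3.
Check atomic number: 90 = 40 + 50 + 0 = 90. ✓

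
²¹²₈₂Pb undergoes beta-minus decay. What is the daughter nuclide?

Beta-minus decay: mass number changes by +0, atomic number by +1.
A: 212 = 212; Z: 82 + 1 = 83.
Z = 83 is bismuth, so the daughter is ²¹²₈₃Bi.

Bi-212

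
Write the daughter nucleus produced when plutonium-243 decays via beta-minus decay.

Beta-minus decay: mass number changes by +0, atomic number by +1.
A: 243 = 243; Z: 94 + 1 = 95.
Z = 95 is americium, so the daughter is americium-243.

Am-243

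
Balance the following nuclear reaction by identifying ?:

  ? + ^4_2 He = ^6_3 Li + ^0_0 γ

deuteron

Conserve mass number: A + 4 = 6 + 0, so A = 2.
Conserve atomic number: Z + 2 = 3 + 0, so Z = 1.
A = 2 and Z = 1 is ^2_1 H — a deuteron.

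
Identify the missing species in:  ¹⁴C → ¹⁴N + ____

beta-minus particle

Conserve mass number: 14 = 14 + A, so A = 0.
Conserve atomic number: 6 = 7 + Z, so Z = -1.
A = 0 and Z = -1 is e⁻ — a beta-minus particle.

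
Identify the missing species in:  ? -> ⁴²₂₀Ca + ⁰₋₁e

Conserve mass number: A = 42 + 0, so A = 42.
Conserve atomic number: Z = 20 − 1, so Z = 19.
Z = 19 is potassium, so the species is ⁴²₁₉K.

K-42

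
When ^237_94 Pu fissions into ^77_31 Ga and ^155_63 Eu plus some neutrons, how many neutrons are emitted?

5

Conserve mass number: 237 = 77 + 155 + k, so k = 237 − 232 = 5.
Check atomic number: 94 = 31 + 63 + 0 = 94. ✓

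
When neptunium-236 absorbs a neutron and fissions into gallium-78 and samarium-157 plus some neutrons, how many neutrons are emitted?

2

Conserve mass number: 237 = 78 + 157 + k, so k = 237 − 235 = 2.
Check atomic number: 93 = 31 + 62 + 0 = 93. ✓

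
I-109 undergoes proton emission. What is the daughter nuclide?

Proton emission: mass number changes by -1, atomic number by -1.
A: 109 − 1 = 108; Z: 53 − 1 = 52.
Z = 52 is tellurium, so the daughter is Te-108.

Te-108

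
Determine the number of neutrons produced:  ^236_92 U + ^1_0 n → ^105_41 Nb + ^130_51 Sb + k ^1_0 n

2

Conserve mass number: 237 = 105 + 130 + k, so k = 237 − 235 = 2.
Check atomic number: 92 = 41 + 51 + 0 = 92. ✓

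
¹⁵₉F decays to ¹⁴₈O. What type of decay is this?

ΔA = 14 − 15 = -1; ΔZ = 8 − 9 = -1.
A drops by 1 and Z drops by 1 — a proton was emitted.

proton emission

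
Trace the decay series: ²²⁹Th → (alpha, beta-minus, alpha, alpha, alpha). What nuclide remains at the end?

Bi-213

Start: (A, Z) = (229, 90).
After α: (225, 88).
After β⁻: (225, 89).
After α: (221, 87).
After α: (217, 85).
After α: (213, 83).
Z = 83 is bismuth.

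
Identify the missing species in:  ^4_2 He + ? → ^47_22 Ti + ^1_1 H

Conserve mass number: 4 + A = 47 + 1, so A = 44.
Conserve atomic number: 2 + Z = 22 + 1, so Z = 21.
Z = 21 is scandium, so the species is ^44_21 Sc.

Sc-44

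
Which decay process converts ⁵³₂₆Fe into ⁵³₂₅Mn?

beta-plus decay or electron capture

ΔA = 53 − 53 = 0; ΔZ = 25 − 26 = -1.
A is unchanged and Z drops by 1 — a proton has become a neutron (β⁺ emission or electron capture).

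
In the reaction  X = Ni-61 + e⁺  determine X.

Conserve mass number: A = 61 + 0, so A = 61.
Conserve atomic number: Z = 28 + 1, so Z = 29.
Z = 29 is copper, so the species is Cu-61.

Cu-61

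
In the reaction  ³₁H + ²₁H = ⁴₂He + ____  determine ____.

neutron

Conserve mass number: 3 + 2 = 4 + A, so A = 1.
Conserve atomic number: 1 + 1 = 2 + Z, so Z = 0.
A = 1 and Z = 0 is ¹₀n — a neutron.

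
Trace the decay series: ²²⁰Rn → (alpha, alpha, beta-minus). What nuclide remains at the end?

Start: (A, Z) = (220, 86).
After α: (216, 84).
After α: (212, 82).
After β⁻: (212, 83).
Z = 83 is bismuth.

Bi-212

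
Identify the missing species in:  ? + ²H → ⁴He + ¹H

He-3

Conserve mass number: A + 2 = 4 + 1, so A = 3.
Conserve atomic number: Z + 1 = 2 + 1, so Z = 2.
Z = 2 is helium, so the species is ³He.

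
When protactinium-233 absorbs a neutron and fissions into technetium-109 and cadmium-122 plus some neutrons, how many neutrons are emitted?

Conserve mass number: 234 = 109 + 122 + k, so k = 234 − 231 = 3.
Check atomic number: 91 = 43 + 48 + 0 = 91. ✓

3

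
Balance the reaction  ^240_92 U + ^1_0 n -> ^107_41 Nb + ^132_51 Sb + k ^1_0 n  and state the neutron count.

Conserve mass number: 241 = 107 + 132 + k, so k = 241 − 239 = 2.
Check atomic number: 92 = 41 + 51 + 0 = 92. ✓

2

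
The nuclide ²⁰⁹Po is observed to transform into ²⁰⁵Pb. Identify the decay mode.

ΔA = 205 − 209 = -4; ΔZ = 82 − 84 = -2.
A drops by 4 and Z drops by 2 — the signature of alpha emission.

alpha decay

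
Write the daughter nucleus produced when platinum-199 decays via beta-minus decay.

Beta-minus decay: mass number changes by +0, atomic number by +1.
A: 199 = 199; Z: 78 + 1 = 79.
Z = 79 is gold, so the daughter is gold-199.

Au-199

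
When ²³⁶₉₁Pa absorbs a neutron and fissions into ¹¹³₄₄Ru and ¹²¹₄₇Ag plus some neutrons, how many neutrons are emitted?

3

Conserve mass number: 237 = 113 + 121 + k, so k = 237 − 234 = 3.
Check atomic number: 91 = 44 + 47 + 0 = 91. ✓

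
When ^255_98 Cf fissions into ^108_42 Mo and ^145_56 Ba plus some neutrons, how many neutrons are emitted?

Conserve mass number: 255 = 108 + 145 + k, so k = 255 − 253 = 2.
Check atomic number: 98 = 42 + 56 + 0 = 98. ✓

2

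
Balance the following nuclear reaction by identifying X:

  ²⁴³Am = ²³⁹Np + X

alpha particle

Conserve mass number: 243 = 239 + A, so A = 4.
Conserve atomic number: 95 = 93 + Z, so Z = 2.
A = 4 and Z = 2 is ⁴He — an alpha particle.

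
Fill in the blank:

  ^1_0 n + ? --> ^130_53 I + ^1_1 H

Xe-130

Conserve mass number: 1 + A = 130 + 1, so A = 130.
Conserve atomic number: 0 + Z = 53 + 1, so Z = 54.
Z = 54 is xenon, so the species is ^130_54 Xe.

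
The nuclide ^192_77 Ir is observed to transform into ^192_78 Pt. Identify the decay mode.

ΔA = 192 − 192 = 0; ΔZ = 78 − 77 = +1.
A is unchanged and Z rises by 1 — a neutron has become a proton (β⁻ decay).

beta-minus decay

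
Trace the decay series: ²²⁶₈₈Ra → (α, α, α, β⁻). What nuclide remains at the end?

Start: (A, Z) = (226, 88).
After α: (222, 86).
After α: (218, 84).
After α: (214, 82).
After β⁻: (214, 83).
Z = 83 is bismuth.

Bi-214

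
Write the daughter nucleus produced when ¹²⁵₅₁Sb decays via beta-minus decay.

Te-125

Beta-minus decay: mass number changes by +0, atomic number by +1.
A: 125 = 125; Z: 51 + 1 = 52.
Z = 52 is tellurium, so the daughter is ¹²⁵₅₂Te.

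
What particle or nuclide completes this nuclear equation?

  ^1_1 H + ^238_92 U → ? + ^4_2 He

Pa-235

Conserve mass number: 1 + 238 = A + 4, so A = 235.
Conserve atomic number: 1 + 92 = Z + 2, so Z = 91.
Z = 91 is protactinium, so the species is ^235_91 Pa.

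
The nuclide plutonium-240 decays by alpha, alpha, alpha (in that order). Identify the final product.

Start: (A, Z) = (240, 94).
After α: (236, 92).
After α: (232, 90).
After α: (228, 88).
Z = 88 is radium.

Ra-228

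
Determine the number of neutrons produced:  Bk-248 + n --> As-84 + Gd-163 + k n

Conserve mass number: 249 = 84 + 163 + k, so k = 249 − 247 = 2.
Check atomic number: 97 = 33 + 64 + 0 = 97. ✓

2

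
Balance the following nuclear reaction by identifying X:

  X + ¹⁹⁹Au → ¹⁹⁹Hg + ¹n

Conserve mass number: A + 199 = 199 + 1, so A = 1.
Conserve atomic number: Z + 79 = 80 + 0, so Z = 1.
A = 1 and Z = 1 is ¹H — a proton.

proton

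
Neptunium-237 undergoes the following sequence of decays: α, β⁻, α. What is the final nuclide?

Start: (A, Z) = (237, 93).
After α: (233, 91).
After β⁻: (233, 92).
After α: (229, 90).
Z = 90 is thorium.

Th-229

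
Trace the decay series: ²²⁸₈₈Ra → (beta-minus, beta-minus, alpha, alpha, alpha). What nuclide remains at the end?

Po-216

Start: (A, Z) = (228, 88).
After β⁻: (228, 89).
After β⁻: (228, 90).
After α: (224, 88).
After α: (220, 86).
After α: (216, 84).
Z = 84 is polonium.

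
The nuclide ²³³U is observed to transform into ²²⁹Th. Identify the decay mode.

alpha decay

ΔA = 229 − 233 = -4; ΔZ = 90 − 92 = -2.
A drops by 4 and Z drops by 2 — the signature of alpha emission.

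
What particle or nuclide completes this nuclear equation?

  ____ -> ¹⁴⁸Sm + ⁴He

Gd-152

Conserve mass number: A = 148 + 4, so A = 152.
Conserve atomic number: Z = 62 + 2, so Z = 64.
Z = 64 is gadolinium, so the species is ¹⁵²Gd.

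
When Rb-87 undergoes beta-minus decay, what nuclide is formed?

Beta-minus decay: mass number changes by +0, atomic number by +1.
A: 87 = 87; Z: 37 + 1 = 38.
Z = 38 is strontium, so the daughter is Sr-87.

Sr-87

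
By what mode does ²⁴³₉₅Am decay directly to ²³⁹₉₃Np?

ΔA = 239 − 243 = -4; ΔZ = 93 − 95 = -2.
A drops by 4 and Z drops by 2 — the signature of alpha emission.

alpha decay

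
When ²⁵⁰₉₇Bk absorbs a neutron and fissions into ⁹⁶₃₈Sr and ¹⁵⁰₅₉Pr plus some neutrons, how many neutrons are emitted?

Conserve mass number: 251 = 96 + 150 + k, so k = 251 − 246 = 5.
Check atomic number: 97 = 38 + 59 + 0 = 97. ✓

5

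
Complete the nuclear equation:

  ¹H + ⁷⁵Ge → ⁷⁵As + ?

Conserve mass number: 1 + 75 = 75 + A, so A = 1.
Conserve atomic number: 1 + 32 = 33 + Z, so Z = 0.
A = 1 and Z = 0 is ¹n — a neutron.

neutron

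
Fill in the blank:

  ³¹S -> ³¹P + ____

Conserve mass number: 31 = 31 + A, so A = 0.
Conserve atomic number: 16 = 15 + Z, so Z = 1.
A = 0 and Z = 1 is e⁺ — a positron.

positron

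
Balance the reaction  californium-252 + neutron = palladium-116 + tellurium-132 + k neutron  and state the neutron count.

Conserve mass number: 253 = 116 + 132 + k, so k = 253 − 248 = 5.
Check atomic number: 98 = 46 + 52 + 0 = 98. ✓

5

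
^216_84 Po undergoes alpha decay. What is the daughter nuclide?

Alpha decay: mass number changes by -4, atomic number by -2.
A: 216 − 4 = 212; Z: 84 − 2 = 82.
Z = 82 is lead, so the daughter is ^212_82 Pb.

Pb-212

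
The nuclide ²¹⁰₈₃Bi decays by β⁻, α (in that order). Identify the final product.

Start: (A, Z) = (210, 83).
After β⁻: (210, 84).
After α: (206, 82).
Z = 82 is lead.

Pb-206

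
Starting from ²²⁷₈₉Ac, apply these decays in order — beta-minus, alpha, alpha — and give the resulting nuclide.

Start: (A, Z) = (227, 89).
After β⁻: (227, 90).
After α: (223, 88).
After α: (219, 86).
Z = 86 is radon.

Rn-219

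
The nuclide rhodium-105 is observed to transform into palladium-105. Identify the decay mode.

beta-minus decay

ΔA = 105 − 105 = 0; ΔZ = 46 − 45 = +1.
A is unchanged and Z rises by 1 — a neutron has become a proton (β⁻ decay).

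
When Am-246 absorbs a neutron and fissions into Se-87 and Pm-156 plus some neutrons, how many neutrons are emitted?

Conserve mass number: 247 = 87 + 156 + k, so k = 247 − 243 = 4.
Check atomic number: 95 = 34 + 61 + 0 = 95. ✓

4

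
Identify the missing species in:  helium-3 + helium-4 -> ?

Be-7

Conserve mass number: 3 + 4 = A, so A = 7.
Conserve atomic number: 2 + 2 = Z, so Z = 4.
Z = 4 is beryllium, so the species is beryllium-7.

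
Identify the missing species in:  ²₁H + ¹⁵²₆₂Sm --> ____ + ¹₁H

Sm-153

Conserve mass number: 2 + 152 = A + 1, so A = 153.
Conserve atomic number: 1 + 62 = Z + 1, so Z = 62.
Z = 62 is samarium, so the species is ¹⁵³₆₂Sm.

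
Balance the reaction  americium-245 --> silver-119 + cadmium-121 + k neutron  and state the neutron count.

5

Conserve mass number: 245 = 119 + 121 + k, so k = 245 − 240 = 5.
Check atomic number: 95 = 47 + 48 + 0 = 95. ✓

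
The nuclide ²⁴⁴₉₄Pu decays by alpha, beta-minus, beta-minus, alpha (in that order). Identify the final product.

Start: (A, Z) = (244, 94).
After α: (240, 92).
After β⁻: (240, 93).
After β⁻: (240, 94).
After α: (236, 92).
Z = 92 is uranium.

U-236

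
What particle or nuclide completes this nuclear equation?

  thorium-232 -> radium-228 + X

alpha particle

Conserve mass number: 232 = 228 + A, so A = 4.
Conserve atomic number: 90 = 88 + Z, so Z = 2.
A = 4 and Z = 2 is helium-4 — an alpha particle.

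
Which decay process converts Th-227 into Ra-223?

ΔA = 223 − 227 = -4; ΔZ = 88 − 90 = -2.
A drops by 4 and Z drops by 2 — the signature of alpha emission.

alpha decay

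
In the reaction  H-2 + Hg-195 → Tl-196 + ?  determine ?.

Conserve mass number: 2 + 195 = 196 + A, so A = 1.
Conserve atomic number: 1 + 80 = 81 + Z, so Z = 0.
A = 1 and Z = 0 is n — a neutron.

neutron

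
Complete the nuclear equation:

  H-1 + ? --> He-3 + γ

Conserve mass number: 1 + A = 3 + 0, so A = 2.
Conserve atomic number: 1 + Z = 2 + 0, so Z = 1.
A = 2 and Z = 1 is H-2 — a deuteron.

deuteron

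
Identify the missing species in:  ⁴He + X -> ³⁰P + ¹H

Conserve mass number: 4 + A = 30 + 1, so A = 27.
Conserve atomic number: 2 + Z = 15 + 1, so Z = 14.
Z = 14 is silicon, so the species is ²⁷Si.

Si-27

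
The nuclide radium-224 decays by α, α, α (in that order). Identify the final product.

Start: (A, Z) = (224, 88).
After α: (220, 86).
After α: (216, 84).
After α: (212, 82).
Z = 82 is lead.

Pb-212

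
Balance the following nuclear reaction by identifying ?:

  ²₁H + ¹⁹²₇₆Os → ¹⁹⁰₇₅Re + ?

Conserve mass number: 2 + 192 = 190 + A, so A = 4.
Conserve atomic number: 1 + 76 = 75 + Z, so Z = 2.
A = 4 and Z = 2 is ⁴₂He — an alpha particle.

alpha particle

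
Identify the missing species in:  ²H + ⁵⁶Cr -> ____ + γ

Mn-58

Conserve mass number: 2 + 56 = A + 0, so A = 58.
Conserve atomic number: 1 + 24 = Z + 0, so Z = 25.
Z = 25 is manganese, so the species is ⁵⁸Mn.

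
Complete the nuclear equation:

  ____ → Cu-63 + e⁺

Zn-63

Conserve mass number: A = 63 + 0, so A = 63.
Conserve atomic number: Z = 29 + 1, so Z = 30.
Z = 30 is zinc, so the species is Zn-63.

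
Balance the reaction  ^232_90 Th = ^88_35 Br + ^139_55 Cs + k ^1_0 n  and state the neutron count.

5

Conserve mass number: 232 = 88 + 139 + k, so k = 232 − 227 = 5.
Check atomic number: 90 = 35 + 55 + 0 = 90. ✓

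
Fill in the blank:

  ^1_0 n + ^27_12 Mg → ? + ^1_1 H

Na-27

Conserve mass number: 1 + 27 = A + 1, so A = 27.
Conserve atomic number: 0 + 12 = Z + 1, so Z = 11.
Z = 11 is sodium, so the species is ^27_11 Na.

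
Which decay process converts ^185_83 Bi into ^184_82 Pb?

ΔA = 184 − 185 = -1; ΔZ = 82 − 83 = -1.
A drops by 1 and Z drops by 1 — a proton was emitted.

proton emission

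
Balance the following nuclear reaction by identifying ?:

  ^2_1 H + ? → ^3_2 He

proton

Conserve mass number: 2 + A = 3, so A = 1.
Conserve atomic number: 1 + Z = 2, so Z = 1.
A = 1 and Z = 1 is ^1_1 H — a proton.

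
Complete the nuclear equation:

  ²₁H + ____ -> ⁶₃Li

Conserve mass number: 2 + A = 6, so A = 4.
Conserve atomic number: 1 + Z = 3, so Z = 2.
A = 4 and Z = 2 is ⁴₂He — an alpha particle.

alpha particle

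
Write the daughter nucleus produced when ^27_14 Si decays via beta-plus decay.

Beta-plus decay: mass number changes by +0, atomic number by -1.
A: 27 = 27; Z: 14 − 1 = 13.
Z = 13 is aluminium, so the daughter is ^27_13 Al.

Al-27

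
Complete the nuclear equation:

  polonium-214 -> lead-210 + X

Conserve mass number: 214 = 210 + A, so A = 4.
Conserve atomic number: 84 = 82 + Z, so Z = 2.
A = 4 and Z = 2 is helium-4 — an alpha particle.

alpha particle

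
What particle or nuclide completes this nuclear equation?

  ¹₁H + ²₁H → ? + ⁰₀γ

He-3

Conserve mass number: 1 + 2 = A + 0, so A = 3.
Conserve atomic number: 1 + 1 = Z + 0, so Z = 2.
Z = 2 is helium, so the species is ³₂He.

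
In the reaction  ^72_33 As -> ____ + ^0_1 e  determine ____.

Ge-72

Conserve mass number: 72 = A + 0, so A = 72.
Conserve atomic number: 33 = Z + 1, so Z = 32.
Z = 32 is germanium, so the species is ^72_32 Ge.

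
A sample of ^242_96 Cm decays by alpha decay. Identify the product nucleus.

Alpha decay: mass number changes by -4, atomic number by -2.
A: 242 − 4 = 238; Z: 96 − 2 = 94.
Z = 94 is plutonium, so the daughter is ^238_94 Pu.

Pu-238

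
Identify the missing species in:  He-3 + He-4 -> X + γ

Conserve mass number: 3 + 4 = A + 0, so A = 7.
Conserve atomic number: 2 + 2 = Z + 0, so Z = 4.
Z = 4 is beryllium, so the species is Be-7.

Be-7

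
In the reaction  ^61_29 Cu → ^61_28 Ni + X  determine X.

Conserve mass number: 61 = 61 + A, so A = 0.
Conserve atomic number: 29 = 28 + Z, so Z = 1.
A = 0 and Z = 1 is ^0_1 e — a positron.

positron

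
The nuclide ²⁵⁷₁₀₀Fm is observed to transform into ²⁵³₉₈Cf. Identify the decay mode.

ΔA = 253 − 257 = -4; ΔZ = 98 − 100 = -2.
A drops by 4 and Z drops by 2 — the signature of alpha emission.

alpha decay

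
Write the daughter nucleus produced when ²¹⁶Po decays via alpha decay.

Alpha decay: mass number changes by -4, atomic number by -2.
A: 216 − 4 = 212; Z: 84 − 2 = 82.
Z = 82 is lead, so the daughter is ²¹²Pb.

Pb-212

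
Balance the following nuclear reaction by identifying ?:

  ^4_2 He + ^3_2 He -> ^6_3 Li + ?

proton

Conserve mass number: 4 + 3 = 6 + A, so A = 1.
Conserve atomic number: 2 + 2 = 3 + Z, so Z = 1.
A = 1 and Z = 1 is ^1_1 H — a proton.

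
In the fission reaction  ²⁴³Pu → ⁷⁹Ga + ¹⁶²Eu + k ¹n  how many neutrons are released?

2

Conserve mass number: 243 = 79 + 162 + k, so k = 243 − 241 = 2.
Check atomic number: 94 = 31 + 63 + 0 = 94. ✓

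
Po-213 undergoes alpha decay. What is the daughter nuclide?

Pb-209

Alpha decay: mass number changes by -4, atomic number by -2.
A: 213 − 4 = 209; Z: 84 − 2 = 82.
Z = 82 is lead, so the daughter is Pb-209.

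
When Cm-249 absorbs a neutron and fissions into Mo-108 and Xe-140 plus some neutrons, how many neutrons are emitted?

Conserve mass number: 250 = 108 + 140 + k, so k = 250 − 248 = 2.
Check atomic number: 96 = 42 + 54 + 0 = 96. ✓

2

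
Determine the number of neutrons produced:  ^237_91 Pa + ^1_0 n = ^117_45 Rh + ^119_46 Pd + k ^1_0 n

Conserve mass number: 238 = 117 + 119 + k, so k = 238 − 236 = 2.
Check atomic number: 91 = 45 + 46 + 0 = 91. ✓

2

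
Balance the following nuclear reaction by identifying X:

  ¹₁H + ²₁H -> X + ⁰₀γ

Conserve mass number: 1 + 2 = A + 0, so A = 3.
Conserve atomic number: 1 + 1 = Z + 0, so Z = 2.
Z = 2 is helium, so the species is ³₂He.

He-3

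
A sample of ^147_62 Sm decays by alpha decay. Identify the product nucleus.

Alpha decay: mass number changes by -4, atomic number by -2.
A: 147 − 4 = 143; Z: 62 − 2 = 60.
Z = 60 is neodymium, so the daughter is ^143_60 Nd.

Nd-143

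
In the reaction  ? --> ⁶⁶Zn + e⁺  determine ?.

Ga-66

Conserve mass number: A = 66 + 0, so A = 66.
Conserve atomic number: Z = 30 + 1, so Z = 31.
Z = 31 is gallium, so the species is ⁶⁶Ga.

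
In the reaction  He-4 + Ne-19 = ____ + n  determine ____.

Mg-22

Conserve mass number: 4 + 19 = A + 1, so A = 22.
Conserve atomic number: 2 + 10 = Z + 0, so Z = 12.
Z = 12 is magnesium, so the species is Mg-22.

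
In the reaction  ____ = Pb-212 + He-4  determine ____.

Po-216

Conserve mass number: A = 212 + 4, so A = 216.
Conserve atomic number: Z = 82 + 2, so Z = 84.
Z = 84 is polonium, so the species is Po-216.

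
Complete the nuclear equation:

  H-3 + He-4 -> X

Conserve mass number: 3 + 4 = A, so A = 7.
Conserve atomic number: 1 + 2 = Z, so Z = 3.
Z = 3 is lithium, so the species is Li-7.

Li-7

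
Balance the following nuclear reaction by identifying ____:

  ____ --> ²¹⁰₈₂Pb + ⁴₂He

Conserve mass number: A = 210 + 4, so A = 214.
Conserve atomic number: Z = 82 + 2, so Z = 84.
Z = 84 is polonium, so the species is ²¹⁴₈₄Po.

Po-214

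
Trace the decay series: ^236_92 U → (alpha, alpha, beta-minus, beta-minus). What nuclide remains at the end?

Start: (A, Z) = (236, 92).
After α: (232, 90).
After α: (228, 88).
After β⁻: (228, 89).
After β⁻: (228, 90).
Z = 90 is thorium.

Th-228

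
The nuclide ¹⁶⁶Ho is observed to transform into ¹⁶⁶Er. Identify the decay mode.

ΔA = 166 − 166 = 0; ΔZ = 68 − 67 = +1.
A is unchanged and Z rises by 1 — a neutron has become a proton (β⁻ decay).

beta-minus decay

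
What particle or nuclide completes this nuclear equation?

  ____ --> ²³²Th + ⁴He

U-236

Conserve mass number: A = 232 + 4, so A = 236.
Conserve atomic number: Z = 90 + 2, so Z = 92.
Z = 92 is uranium, so the species is ²³⁶U.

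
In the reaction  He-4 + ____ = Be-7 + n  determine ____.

alpha particle

Conserve mass number: 4 + A = 7 + 1, so A = 4.
Conserve atomic number: 2 + Z = 4 + 0, so Z = 2.
A = 4 and Z = 2 is He-4 — an alpha particle.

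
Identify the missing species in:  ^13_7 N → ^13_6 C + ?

positron

Conserve mass number: 13 = 13 + A, so A = 0.
Conserve atomic number: 7 = 6 + Z, so Z = 1.
A = 0 and Z = 1 is ^0_1 e — a positron.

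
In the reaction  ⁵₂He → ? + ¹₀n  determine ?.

Conserve mass number: 5 = A + 1, so A = 4.
Conserve atomic number: 2 = Z + 0, so Z = 2.
A = 4 and Z = 2 is ⁴₂He — an alpha particle.

He-4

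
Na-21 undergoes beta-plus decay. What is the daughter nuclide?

Beta-plus decay: mass number changes by +0, atomic number by -1.
A: 21 = 21; Z: 11 − 1 = 10.
Z = 10 is neon, so the daughter is Ne-21.

Ne-21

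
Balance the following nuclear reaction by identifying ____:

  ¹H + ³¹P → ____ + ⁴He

Si-28

Conserve mass number: 1 + 31 = A + 4, so A = 28.
Conserve atomic number: 1 + 15 = Z + 2, so Z = 14.
Z = 14 is silicon, so the species is ²⁸Si.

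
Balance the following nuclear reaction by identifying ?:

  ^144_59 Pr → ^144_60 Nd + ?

Conserve mass number: 144 = 144 + A, so A = 0.
Conserve atomic number: 59 = 60 + Z, so Z = -1.
A = 0 and Z = -1 is ^0_-1 e — a beta-minus particle.

beta-minus particle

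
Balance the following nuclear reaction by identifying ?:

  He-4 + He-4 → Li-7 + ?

Conserve mass number: 4 + 4 = 7 + A, so A = 1.
Conserve atomic number: 2 + 2 = 3 + Z, so Z = 1.
A = 1 and Z = 1 is H-1 — a proton.

proton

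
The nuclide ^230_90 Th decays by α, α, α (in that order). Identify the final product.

Start: (A, Z) = (230, 90).
After α: (226, 88).
After α: (222, 86).
After α: (218, 84).
Z = 84 is polonium.

Po-218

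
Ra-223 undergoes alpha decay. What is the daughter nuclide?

Rn-219

Alpha decay: mass number changes by -4, atomic number by -2.
A: 223 − 4 = 219; Z: 88 − 2 = 86.
Z = 86 is radon, so the daughter is Rn-219.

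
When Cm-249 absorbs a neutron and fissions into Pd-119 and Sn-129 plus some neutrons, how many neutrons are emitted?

Conserve mass number: 250 = 119 + 129 + k, so k = 250 − 248 = 2.
Check atomic number: 96 = 46 + 50 + 0 = 96. ✓

2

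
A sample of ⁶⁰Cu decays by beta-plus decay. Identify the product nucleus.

Beta-plus decay: mass number changes by +0, atomic number by -1.
A: 60 = 60; Z: 29 − 1 = 28.
Z = 28 is nickel, so the daughter is ⁶⁰Ni.

Ni-60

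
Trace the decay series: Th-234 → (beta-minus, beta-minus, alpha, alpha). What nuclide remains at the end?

Ra-226

Start: (A, Z) = (234, 90).
After β⁻: (234, 91).
After β⁻: (234, 92).
After α: (230, 90).
After α: (226, 88).
Z = 88 is radium.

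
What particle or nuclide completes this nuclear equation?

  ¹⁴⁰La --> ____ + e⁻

Ce-140

Conserve mass number: 140 = A + 0, so A = 140.
Conserve atomic number: 57 = Z − 1, so Z = 58.
Z = 58 is cerium, so the species is ¹⁴⁰Ce.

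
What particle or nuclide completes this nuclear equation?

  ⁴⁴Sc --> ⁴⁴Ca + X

Conserve mass number: 44 = 44 + A, so A = 0.
Conserve atomic number: 21 = 20 + Z, so Z = 1.
A = 0 and Z = 1 is e⁺ — a positron.

positron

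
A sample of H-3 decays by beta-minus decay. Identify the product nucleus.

Beta-minus decay: mass number changes by +0, atomic number by +1.
A: 3 = 3; Z: 1 + 1 = 2.
Z = 2 is helium, so the daughter is He-3.

He-3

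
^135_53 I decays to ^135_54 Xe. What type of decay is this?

beta-minus decay

ΔA = 135 − 135 = 0; ΔZ = 54 − 53 = +1.
A is unchanged and Z rises by 1 — a neutron has become a proton (β⁻ decay).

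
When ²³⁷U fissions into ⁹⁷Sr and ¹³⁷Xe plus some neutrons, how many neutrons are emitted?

3

Conserve mass number: 237 = 97 + 137 + k, so k = 237 − 234 = 3.
Check atomic number: 92 = 38 + 54 + 0 = 92. ✓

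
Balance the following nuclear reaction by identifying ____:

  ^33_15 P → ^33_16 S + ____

beta-minus particle

Conserve mass number: 33 = 33 + A, so A = 0.
Conserve atomic number: 15 = 16 + Z, so Z = -1.
A = 0 and Z = -1 is ^0_-1 e — a beta-minus particle.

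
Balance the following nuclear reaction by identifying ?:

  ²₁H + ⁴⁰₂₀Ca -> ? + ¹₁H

Ca-41

Conserve mass number: 2 + 40 = A + 1, so A = 41.
Conserve atomic number: 1 + 20 = Z + 1, so Z = 20.
Z = 20 is calcium, so the species is ⁴¹₂₀Ca.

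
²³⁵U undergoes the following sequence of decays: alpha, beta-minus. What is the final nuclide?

Pa-231

Start: (A, Z) = (235, 92).
After α: (231, 90).
After β⁻: (231, 91).
Z = 91 is protactinium.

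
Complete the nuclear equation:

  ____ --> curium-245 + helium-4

Cf-249

Conserve mass number: A = 245 + 4, so A = 249.
Conserve atomic number: Z = 96 + 2, so Z = 98.
Z = 98 is californium, so the species is californium-249.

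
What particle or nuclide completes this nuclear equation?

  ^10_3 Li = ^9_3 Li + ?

neutron

Conserve mass number: 10 = 9 + A, so A = 1.
Conserve atomic number: 3 = 3 + Z, so Z = 0.
A = 1 and Z = 0 is ^1_0 n — a neutron.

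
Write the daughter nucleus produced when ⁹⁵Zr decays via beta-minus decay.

Nb-95

Beta-minus decay: mass number changes by +0, atomic number by +1.
A: 95 = 95; Z: 40 + 1 = 41.
Z = 41 is niobium, so the daughter is ⁹⁵Nb.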